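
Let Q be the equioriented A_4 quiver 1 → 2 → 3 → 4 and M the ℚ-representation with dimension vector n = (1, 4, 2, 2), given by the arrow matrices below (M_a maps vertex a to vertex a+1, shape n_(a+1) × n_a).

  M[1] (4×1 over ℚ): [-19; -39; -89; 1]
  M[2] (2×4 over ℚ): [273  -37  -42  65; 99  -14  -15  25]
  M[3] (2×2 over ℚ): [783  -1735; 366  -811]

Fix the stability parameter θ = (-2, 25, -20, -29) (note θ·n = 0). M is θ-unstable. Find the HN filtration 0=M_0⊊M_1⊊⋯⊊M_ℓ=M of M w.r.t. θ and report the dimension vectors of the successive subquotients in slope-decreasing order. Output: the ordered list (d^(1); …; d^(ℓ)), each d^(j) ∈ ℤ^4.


Interval decomposition of M: I[1,4], I[2,2]^2, I[2,4].
HN type (ℓ=3): μ^(1)=25; μ^(2)=-13/2; μ^(3)=-8

((0, 2, 0, 0); (1, 1, 1, 1); (0, 1, 1, 1))


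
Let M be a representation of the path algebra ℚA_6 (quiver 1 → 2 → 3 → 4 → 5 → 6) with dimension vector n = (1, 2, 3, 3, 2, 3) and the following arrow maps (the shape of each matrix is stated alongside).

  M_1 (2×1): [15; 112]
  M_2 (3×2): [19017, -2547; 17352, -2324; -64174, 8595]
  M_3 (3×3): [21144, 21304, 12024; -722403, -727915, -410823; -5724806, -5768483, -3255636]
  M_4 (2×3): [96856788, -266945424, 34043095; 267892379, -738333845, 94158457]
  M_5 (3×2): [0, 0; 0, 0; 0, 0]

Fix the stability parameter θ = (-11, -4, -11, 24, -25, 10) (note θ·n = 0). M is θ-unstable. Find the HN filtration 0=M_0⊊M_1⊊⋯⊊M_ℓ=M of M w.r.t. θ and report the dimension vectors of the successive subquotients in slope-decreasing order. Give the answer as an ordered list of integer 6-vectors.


Interval decomposition of M: I[1,5], I[2,5], I[3,3], I[4,4], I[6,6]^3.
HN type (ℓ=5): μ^(1)=24; μ^(2)=10; μ^(3)=-1/2; μ^(4)=-15/2; μ^(5)=-11

((0, 0, 0, 1, 0, 0); (0, 0, 0, 0, 0, 3); (0, 0, 0, 2, 2, 0); (0, 2, 2, 0, 0, 0); (1, 0, 1, 0, 0, 0))


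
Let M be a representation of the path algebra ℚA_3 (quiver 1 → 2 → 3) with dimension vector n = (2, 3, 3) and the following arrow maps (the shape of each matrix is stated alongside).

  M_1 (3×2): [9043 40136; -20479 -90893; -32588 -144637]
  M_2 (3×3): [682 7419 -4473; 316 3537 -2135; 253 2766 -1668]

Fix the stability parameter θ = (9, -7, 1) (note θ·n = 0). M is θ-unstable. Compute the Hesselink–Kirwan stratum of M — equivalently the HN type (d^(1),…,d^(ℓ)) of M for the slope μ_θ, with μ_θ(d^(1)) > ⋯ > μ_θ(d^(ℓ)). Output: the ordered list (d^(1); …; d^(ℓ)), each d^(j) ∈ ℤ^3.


Via rank(M_{q-1}∘⋯∘M_p): M ≅ I[1,2], I[1,3], I[2,3], I[3,3].
μ_θ-semistable layers: μ^(1)=1; μ^(2)=-7

((2, 2, 3); (0, 1, 0))


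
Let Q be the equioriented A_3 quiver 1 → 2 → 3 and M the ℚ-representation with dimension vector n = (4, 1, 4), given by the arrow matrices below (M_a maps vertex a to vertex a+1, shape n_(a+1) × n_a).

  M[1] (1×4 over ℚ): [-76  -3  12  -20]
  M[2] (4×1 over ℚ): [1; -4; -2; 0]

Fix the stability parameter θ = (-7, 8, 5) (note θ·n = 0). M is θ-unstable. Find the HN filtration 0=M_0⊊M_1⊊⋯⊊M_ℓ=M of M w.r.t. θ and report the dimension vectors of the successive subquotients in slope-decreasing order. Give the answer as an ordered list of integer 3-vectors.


Interval decomposition of M: I[1,1]^3, I[1,3], I[3,3]^3.
HN type (ℓ=3): μ^(1)=13/2; μ^(2)=5; μ^(3)=-7

((0, 1, 1); (0, 0, 3); (4, 0, 0))


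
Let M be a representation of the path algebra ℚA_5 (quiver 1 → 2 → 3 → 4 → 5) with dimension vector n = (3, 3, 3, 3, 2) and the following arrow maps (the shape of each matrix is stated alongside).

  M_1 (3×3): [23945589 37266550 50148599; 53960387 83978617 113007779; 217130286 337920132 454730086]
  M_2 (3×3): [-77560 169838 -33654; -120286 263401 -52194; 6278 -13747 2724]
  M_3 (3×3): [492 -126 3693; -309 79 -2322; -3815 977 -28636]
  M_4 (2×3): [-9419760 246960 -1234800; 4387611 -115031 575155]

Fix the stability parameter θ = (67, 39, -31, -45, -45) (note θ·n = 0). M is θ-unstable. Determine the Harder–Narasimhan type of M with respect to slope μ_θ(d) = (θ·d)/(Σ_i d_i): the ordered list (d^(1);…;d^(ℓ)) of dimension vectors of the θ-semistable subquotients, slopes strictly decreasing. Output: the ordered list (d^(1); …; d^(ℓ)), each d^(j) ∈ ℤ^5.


Via rank(M_{q-1}∘⋯∘M_p): M ≅ I[1,2], I[1,3], I[1,5], I[3,4], I[4,4], I[5,5].
μ_θ-semistable layers: μ^(1)=53; μ^(2)=25; μ^(3)=-3; μ^(4)=-38; μ^(5)=-45

((1, 1, 0, 0, 0); (1, 1, 1, 0, 0); (1, 1, 1, 1, 1); (0, 0, 1, 1, 0); (0, 0, 0, 1, 1))


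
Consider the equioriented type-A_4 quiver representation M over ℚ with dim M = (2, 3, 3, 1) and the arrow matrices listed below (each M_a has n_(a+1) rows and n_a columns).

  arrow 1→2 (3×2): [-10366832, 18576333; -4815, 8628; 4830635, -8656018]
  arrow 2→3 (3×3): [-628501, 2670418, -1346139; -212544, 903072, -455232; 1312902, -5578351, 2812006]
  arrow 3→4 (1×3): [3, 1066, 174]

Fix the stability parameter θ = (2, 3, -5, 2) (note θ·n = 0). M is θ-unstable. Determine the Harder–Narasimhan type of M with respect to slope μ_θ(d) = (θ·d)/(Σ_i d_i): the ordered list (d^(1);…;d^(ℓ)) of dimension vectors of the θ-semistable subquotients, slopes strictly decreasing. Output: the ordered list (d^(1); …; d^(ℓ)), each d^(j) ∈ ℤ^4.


Via rank(M_{q-1}∘⋯∘M_p): M ≅ I[1,3], I[1,4], I[2,2], I[3,3].
μ_θ-semistable layers: μ^(1)=3; μ^(2)=2; μ^(3)=0; μ^(4)=-5

((0, 1, 0, 0); (0, 0, 0, 1); (2, 2, 2, 0); (0, 0, 1, 0))


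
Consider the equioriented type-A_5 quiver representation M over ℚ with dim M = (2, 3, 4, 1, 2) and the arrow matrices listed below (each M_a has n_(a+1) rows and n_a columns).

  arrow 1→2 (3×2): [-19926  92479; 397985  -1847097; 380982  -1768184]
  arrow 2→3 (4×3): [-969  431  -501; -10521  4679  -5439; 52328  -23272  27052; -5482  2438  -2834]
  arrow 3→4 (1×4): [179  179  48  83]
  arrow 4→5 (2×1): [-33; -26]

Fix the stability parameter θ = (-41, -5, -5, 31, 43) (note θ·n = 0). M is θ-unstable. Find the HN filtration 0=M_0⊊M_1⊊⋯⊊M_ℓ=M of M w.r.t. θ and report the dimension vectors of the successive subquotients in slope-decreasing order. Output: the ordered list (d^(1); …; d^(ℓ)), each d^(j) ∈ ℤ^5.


Interval decomposition of M: I[1,2], I[1,3], I[2,5], I[3,3]^2, I[5,5].
HN type (ℓ=4): μ^(1)=43; μ^(2)=31; μ^(3)=-5; μ^(4)=-41

((0, 0, 0, 0, 2); (0, 0, 0, 1, 0); (0, 3, 4, 0, 0); (2, 0, 0, 0, 0))


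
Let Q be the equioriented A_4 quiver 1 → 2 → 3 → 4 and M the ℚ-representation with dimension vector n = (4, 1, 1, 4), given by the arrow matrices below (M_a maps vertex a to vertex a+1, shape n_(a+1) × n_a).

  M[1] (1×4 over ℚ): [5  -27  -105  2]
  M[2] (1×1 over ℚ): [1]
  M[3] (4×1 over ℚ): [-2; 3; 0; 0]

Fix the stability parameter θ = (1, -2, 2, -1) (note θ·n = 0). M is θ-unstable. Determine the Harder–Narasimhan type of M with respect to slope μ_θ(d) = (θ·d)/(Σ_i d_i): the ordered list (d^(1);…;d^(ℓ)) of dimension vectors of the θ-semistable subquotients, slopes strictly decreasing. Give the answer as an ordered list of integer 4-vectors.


Barcode: M ≅ I[1,1]^3, I[1,4], I[4,4]^3. HN layers by μ_θ (4 steps, strictly decreasing):
  μ^(1)=1; μ^(2)=1/2; μ^(3)=-1/2; μ^(4)=-1

((3, 0, 0, 0); (0, 0, 1, 1); (1, 1, 0, 0); (0, 0, 0, 3))


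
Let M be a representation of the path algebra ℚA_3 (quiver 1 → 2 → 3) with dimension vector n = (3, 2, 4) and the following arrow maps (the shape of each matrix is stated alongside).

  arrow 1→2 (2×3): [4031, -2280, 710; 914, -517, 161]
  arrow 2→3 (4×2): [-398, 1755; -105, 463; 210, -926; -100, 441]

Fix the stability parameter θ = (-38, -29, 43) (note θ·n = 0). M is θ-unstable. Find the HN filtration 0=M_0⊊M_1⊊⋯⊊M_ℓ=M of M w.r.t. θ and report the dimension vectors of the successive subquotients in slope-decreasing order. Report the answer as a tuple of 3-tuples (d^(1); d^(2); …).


Interval decomposition of M: I[1,1], I[1,3]^2, I[3,3]^2.
HN type (ℓ=3): μ^(1)=43; μ^(2)=-29; μ^(3)=-38

((0, 0, 4); (0, 2, 0); (3, 0, 0))


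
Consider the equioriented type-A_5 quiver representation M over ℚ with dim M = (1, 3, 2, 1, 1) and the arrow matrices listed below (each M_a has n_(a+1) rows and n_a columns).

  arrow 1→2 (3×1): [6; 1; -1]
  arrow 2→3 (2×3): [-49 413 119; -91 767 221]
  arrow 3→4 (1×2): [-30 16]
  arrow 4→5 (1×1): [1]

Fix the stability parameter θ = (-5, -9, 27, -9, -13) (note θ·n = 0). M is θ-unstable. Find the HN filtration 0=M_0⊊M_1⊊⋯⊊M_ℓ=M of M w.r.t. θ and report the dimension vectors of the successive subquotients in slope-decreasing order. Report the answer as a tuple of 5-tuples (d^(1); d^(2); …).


Barcode: M ≅ I[1,2], I[2,2], I[2,5], I[3,3]. HN layers by μ_θ (4 steps, strictly decreasing):
  μ^(1)=27; μ^(2)=5/3; μ^(3)=-7; μ^(4)=-9

((0, 0, 1, 0, 0); (0, 0, 1, 1, 1); (1, 1, 0, 0, 0); (0, 2, 0, 0, 0))


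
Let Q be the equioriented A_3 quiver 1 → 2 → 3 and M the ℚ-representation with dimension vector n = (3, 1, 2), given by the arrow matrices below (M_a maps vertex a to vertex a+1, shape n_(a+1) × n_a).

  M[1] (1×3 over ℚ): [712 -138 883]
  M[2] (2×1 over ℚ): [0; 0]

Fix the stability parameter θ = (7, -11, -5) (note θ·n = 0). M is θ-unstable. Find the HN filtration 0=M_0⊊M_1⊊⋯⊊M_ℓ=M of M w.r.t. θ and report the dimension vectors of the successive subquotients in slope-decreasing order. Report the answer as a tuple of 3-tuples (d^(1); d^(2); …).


Interval decomposition of M: I[1,1]^2, I[1,2], I[3,3]^2.
HN type (ℓ=3): μ^(1)=7; μ^(2)=-2; μ^(3)=-5

((2, 0, 0); (1, 1, 0); (0, 0, 2))


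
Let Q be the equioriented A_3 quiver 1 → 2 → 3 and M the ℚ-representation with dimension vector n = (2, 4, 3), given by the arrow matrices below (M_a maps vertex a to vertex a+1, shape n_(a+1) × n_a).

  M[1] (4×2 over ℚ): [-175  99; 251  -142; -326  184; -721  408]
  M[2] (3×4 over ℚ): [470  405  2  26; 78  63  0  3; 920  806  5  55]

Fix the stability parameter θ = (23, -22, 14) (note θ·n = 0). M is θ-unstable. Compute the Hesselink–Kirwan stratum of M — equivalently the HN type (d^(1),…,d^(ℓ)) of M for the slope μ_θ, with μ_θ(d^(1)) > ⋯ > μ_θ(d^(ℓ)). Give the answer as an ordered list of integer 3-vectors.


Interval decomposition of M: I[1,2], I[1,3], I[2,3]^2.
HN type (ℓ=3): μ^(1)=14; μ^(2)=1/2; μ^(3)=-22

((0, 0, 3); (2, 2, 0); (0, 2, 0))


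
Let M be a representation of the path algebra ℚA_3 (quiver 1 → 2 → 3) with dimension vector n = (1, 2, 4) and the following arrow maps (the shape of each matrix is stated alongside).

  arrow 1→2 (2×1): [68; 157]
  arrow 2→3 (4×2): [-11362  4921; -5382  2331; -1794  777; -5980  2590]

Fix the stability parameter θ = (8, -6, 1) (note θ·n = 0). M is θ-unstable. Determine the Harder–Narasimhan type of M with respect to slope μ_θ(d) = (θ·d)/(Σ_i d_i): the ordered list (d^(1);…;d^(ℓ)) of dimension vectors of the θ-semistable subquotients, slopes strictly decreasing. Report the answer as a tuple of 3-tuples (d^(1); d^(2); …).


Interval decomposition of M: I[1,3], I[2,2], I[3,3]^3.
HN type (ℓ=2): μ^(1)=1; μ^(2)=-6

((1, 1, 4); (0, 1, 0))


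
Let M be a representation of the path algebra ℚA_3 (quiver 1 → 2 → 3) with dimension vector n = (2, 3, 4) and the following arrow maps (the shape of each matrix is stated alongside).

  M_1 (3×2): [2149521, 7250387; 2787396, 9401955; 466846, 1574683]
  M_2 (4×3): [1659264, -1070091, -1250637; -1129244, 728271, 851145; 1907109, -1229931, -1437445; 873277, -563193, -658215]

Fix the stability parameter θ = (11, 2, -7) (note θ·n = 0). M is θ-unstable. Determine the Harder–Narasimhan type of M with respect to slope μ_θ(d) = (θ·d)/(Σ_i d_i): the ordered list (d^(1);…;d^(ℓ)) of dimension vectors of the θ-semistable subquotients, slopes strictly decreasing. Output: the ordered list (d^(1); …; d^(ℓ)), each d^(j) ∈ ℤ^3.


Interval decomposition of M: I[1,3]^2, I[2,2], I[3,3]^2.
HN type (ℓ=2): μ^(1)=2; μ^(2)=-7

((2, 3, 2); (0, 0, 2))


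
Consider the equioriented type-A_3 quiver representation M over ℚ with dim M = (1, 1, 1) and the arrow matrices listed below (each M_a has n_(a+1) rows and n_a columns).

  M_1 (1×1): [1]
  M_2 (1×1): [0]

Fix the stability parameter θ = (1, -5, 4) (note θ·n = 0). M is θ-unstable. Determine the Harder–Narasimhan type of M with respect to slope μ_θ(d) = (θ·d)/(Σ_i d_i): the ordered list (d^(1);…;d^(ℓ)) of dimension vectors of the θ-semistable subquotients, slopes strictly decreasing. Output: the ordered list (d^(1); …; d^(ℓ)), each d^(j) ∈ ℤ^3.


Barcode: M ≅ I[1,2], I[3,3]. HN layers by μ_θ (2 steps, strictly decreasing):
  μ^(1)=4; μ^(2)=-2

((0, 0, 1); (1, 1, 0))


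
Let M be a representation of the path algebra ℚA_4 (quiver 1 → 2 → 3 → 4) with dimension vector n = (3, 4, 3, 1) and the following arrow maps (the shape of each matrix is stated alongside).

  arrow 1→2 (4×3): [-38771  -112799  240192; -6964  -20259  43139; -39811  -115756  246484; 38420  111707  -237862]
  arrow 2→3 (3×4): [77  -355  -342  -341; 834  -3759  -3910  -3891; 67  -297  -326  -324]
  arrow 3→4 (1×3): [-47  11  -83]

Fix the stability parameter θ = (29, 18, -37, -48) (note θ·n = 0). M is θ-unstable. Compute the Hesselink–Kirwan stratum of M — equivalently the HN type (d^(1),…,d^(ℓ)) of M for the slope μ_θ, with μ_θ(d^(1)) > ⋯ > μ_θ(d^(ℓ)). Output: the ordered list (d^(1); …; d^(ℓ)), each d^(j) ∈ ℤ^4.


Interval decomposition of M: I[1,3]^2, I[1,4], I[2,2].
HN type (ℓ=3): μ^(1)=18; μ^(2)=10/3; μ^(3)=-19/2

((0, 1, 0, 0); (2, 2, 2, 0); (1, 1, 1, 1))


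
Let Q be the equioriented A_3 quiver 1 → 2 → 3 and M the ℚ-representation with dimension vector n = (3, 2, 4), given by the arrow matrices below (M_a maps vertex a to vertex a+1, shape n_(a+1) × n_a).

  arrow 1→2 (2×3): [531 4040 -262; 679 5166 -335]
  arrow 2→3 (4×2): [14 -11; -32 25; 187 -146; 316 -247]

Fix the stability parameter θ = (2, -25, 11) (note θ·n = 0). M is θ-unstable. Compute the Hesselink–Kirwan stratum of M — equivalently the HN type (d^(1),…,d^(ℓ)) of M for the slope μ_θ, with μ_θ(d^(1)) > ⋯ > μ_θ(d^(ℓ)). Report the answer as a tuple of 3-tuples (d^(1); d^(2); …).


Interval decomposition of M: I[1,1], I[1,3]^2, I[3,3]^2.
HN type (ℓ=3): μ^(1)=11; μ^(2)=2; μ^(3)=-23/2

((0, 0, 4); (1, 0, 0); (2, 2, 0))


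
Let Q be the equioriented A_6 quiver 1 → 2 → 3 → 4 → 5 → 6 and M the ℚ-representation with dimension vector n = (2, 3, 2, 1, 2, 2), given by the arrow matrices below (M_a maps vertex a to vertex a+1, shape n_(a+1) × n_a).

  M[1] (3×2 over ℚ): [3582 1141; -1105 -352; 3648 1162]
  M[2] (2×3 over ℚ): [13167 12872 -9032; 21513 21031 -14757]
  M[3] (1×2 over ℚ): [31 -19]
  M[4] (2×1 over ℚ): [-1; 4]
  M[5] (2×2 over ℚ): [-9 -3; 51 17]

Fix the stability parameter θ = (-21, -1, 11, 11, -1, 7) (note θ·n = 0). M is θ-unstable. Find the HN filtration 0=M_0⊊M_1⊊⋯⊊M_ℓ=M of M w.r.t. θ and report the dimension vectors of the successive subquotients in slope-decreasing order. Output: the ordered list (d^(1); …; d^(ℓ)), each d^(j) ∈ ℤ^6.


Via rank(M_{q-1}∘⋯∘M_p): M ≅ I[1,3], I[1,6], I[2,2], I[5,5], I[6,6].
μ_θ-semistable layers: μ^(1)=11; μ^(2)=7; μ^(3)=-1; μ^(4)=-21

((0, 0, 1, 0, 0, 0); (0, 0, 1, 1, 1, 2); (0, 3, 0, 0, 1, 0); (2, 0, 0, 0, 0, 0))


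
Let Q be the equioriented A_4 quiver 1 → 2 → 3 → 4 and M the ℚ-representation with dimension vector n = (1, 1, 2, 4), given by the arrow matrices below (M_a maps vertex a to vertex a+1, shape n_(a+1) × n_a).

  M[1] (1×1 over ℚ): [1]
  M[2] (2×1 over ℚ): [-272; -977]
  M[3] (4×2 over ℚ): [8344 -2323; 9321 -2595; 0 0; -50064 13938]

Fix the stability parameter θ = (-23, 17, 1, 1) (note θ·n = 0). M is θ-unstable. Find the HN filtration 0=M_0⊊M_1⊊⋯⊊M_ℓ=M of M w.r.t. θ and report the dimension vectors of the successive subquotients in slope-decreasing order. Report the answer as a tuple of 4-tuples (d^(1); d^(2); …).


Interval decomposition of M: I[1,4], I[3,4], I[4,4]^2.
HN type (ℓ=3): μ^(1)=19/3; μ^(2)=1; μ^(3)=-23

((0, 1, 1, 1); (0, 0, 1, 3); (1, 0, 0, 0))


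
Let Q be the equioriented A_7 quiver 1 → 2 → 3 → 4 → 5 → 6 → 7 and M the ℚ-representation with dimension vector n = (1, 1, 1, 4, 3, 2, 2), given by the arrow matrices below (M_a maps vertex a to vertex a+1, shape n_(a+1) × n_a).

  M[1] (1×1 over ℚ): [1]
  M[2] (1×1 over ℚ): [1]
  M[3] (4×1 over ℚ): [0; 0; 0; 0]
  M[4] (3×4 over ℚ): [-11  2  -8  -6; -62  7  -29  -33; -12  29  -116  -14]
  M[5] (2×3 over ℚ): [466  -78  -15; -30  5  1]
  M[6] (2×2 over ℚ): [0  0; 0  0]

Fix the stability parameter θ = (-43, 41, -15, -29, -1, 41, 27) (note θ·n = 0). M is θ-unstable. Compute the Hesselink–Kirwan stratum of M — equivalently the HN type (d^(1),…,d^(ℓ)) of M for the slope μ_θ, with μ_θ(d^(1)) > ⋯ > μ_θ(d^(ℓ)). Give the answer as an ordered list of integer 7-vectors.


Via rank(M_{q-1}∘⋯∘M_p): M ≅ I[1,3], I[4,4], I[4,5], I[4,6]^2, I[7,7]^2.
μ_θ-semistable layers: μ^(1)=41; μ^(2)=27; μ^(3)=13; μ^(4)=-1; μ^(5)=-29; μ^(6)=-43

((0, 0, 0, 0, 0, 2, 0); (0, 0, 0, 0, 0, 0, 2); (0, 1, 1, 0, 0, 0, 0); (0, 0, 0, 0, 3, 0, 0); (0, 0, 0, 4, 0, 0, 0); (1, 0, 0, 0, 0, 0, 0))


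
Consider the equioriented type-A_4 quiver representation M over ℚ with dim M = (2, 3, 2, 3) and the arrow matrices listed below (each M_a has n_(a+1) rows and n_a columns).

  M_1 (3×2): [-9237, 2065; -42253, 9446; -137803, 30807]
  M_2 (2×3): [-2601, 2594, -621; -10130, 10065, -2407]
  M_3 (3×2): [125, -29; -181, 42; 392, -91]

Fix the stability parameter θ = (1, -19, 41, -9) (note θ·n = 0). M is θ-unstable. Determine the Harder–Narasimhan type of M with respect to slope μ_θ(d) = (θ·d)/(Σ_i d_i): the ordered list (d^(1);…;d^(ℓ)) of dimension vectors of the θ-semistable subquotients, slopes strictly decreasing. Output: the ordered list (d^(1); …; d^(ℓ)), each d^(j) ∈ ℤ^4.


Barcode: M ≅ I[1,4]^2, I[2,2], I[4,4]. HN layers by μ_θ (3 steps, strictly decreasing):
  μ^(1)=16; μ^(2)=-9; μ^(3)=-19

((0, 0, 2, 2); (2, 2, 0, 1); (0, 1, 0, 0))


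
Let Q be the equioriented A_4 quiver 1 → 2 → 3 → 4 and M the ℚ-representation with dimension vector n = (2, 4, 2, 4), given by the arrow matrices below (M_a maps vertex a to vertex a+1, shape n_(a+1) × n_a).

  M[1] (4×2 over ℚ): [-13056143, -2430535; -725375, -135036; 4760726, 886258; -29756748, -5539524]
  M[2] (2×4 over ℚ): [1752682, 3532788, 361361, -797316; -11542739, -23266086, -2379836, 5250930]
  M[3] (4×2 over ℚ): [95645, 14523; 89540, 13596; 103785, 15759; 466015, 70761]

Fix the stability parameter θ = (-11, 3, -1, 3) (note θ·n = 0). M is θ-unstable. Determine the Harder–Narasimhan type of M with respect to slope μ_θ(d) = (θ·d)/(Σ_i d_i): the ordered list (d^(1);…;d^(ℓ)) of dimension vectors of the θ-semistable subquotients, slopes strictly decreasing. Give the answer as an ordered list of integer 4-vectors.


Via rank(M_{q-1}∘⋯∘M_p): M ≅ I[1,2], I[1,4], I[2,2], I[2,3], I[4,4]^3.
μ_θ-semistable layers: μ^(1)=3; μ^(2)=1; μ^(3)=-11

((0, 2, 0, 4); (0, 2, 2, 0); (2, 0, 0, 0))


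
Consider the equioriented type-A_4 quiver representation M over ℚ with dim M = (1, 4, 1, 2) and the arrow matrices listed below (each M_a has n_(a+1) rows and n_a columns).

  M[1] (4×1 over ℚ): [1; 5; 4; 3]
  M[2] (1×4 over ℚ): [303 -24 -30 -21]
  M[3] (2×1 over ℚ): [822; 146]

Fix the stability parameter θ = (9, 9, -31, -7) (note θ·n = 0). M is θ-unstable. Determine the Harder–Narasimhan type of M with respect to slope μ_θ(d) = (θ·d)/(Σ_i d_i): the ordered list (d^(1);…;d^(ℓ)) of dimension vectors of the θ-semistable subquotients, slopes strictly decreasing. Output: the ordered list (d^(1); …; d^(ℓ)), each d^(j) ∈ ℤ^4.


Barcode: M ≅ I[1,2], I[2,2]^2, I[2,4], I[4,4]. HN layers by μ_θ (3 steps, strictly decreasing):
  μ^(1)=9; μ^(2)=-7; μ^(3)=-11

((1, 3, 0, 0); (0, 0, 0, 2); (0, 1, 1, 0))


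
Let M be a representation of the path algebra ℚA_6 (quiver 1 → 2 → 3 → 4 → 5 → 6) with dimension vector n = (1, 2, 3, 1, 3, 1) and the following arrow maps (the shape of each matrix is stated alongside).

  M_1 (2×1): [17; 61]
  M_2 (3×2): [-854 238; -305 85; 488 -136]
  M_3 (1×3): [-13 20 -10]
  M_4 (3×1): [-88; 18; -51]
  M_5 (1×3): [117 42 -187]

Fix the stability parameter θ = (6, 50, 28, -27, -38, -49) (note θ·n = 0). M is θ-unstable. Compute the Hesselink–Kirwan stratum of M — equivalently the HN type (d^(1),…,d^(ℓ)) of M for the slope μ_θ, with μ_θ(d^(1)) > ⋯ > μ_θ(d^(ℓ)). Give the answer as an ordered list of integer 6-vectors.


Interval decomposition of M: I[1,2], I[2,6], I[3,3]^2, I[5,5]^2.
HN type (ℓ=5): μ^(1)=50; μ^(2)=28; μ^(3)=6; μ^(4)=-36/5; μ^(5)=-38

((0, 1, 0, 0, 0, 0); (0, 0, 2, 0, 0, 0); (1, 0, 0, 0, 0, 0); (0, 1, 1, 1, 1, 1); (0, 0, 0, 0, 2, 0))


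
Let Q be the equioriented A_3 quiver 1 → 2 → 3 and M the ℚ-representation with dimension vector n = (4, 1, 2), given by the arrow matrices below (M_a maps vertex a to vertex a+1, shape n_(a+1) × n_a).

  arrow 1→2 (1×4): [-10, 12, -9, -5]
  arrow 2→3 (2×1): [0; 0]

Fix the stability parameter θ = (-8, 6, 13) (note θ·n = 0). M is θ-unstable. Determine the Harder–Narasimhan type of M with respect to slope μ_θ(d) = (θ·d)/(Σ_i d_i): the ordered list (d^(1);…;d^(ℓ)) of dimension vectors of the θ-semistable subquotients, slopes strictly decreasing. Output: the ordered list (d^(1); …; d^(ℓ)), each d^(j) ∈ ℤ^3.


Via rank(M_{q-1}∘⋯∘M_p): M ≅ I[1,1]^3, I[1,2], I[3,3]^2.
μ_θ-semistable layers: μ^(1)=13; μ^(2)=6; μ^(3)=-8

((0, 0, 2); (0, 1, 0); (4, 0, 0))


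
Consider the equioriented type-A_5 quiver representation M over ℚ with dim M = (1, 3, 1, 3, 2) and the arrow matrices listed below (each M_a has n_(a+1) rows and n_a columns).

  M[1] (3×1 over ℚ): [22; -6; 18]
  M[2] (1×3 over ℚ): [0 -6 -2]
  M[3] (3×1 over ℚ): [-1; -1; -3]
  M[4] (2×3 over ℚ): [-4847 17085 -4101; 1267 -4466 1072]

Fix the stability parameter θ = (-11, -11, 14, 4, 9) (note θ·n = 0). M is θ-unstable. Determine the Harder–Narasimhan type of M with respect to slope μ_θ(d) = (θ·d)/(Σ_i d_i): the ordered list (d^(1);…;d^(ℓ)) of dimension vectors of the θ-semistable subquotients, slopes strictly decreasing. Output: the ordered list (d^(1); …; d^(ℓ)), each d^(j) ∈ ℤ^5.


Via rank(M_{q-1}∘⋯∘M_p): M ≅ I[1,2], I[2,2], I[2,5], I[4,4], I[4,5].
μ_θ-semistable layers: μ^(1)=9; μ^(2)=4; μ^(3)=-11

((0, 0, 1, 1, 2); (0, 0, 0, 2, 0); (1, 3, 0, 0, 0))


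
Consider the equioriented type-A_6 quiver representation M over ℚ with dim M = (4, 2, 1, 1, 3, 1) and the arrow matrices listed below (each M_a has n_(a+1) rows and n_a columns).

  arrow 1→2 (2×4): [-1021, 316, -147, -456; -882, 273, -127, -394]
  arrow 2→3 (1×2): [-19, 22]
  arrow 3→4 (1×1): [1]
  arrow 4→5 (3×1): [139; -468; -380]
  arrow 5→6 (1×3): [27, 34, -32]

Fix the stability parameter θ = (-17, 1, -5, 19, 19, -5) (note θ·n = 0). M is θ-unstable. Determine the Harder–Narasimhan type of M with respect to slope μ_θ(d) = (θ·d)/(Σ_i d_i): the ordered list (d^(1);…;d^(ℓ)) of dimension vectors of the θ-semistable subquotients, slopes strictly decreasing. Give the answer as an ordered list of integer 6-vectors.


Interval decomposition of M: I[1,1]^2, I[1,2], I[1,6], I[5,5]^2.
HN type (ℓ=5): μ^(1)=19; μ^(2)=11; μ^(3)=1; μ^(4)=-2; μ^(5)=-17

((0, 0, 0, 0, 2, 0); (0, 0, 0, 1, 1, 1); (0, 1, 0, 0, 0, 0); (0, 1, 1, 0, 0, 0); (4, 0, 0, 0, 0, 0))


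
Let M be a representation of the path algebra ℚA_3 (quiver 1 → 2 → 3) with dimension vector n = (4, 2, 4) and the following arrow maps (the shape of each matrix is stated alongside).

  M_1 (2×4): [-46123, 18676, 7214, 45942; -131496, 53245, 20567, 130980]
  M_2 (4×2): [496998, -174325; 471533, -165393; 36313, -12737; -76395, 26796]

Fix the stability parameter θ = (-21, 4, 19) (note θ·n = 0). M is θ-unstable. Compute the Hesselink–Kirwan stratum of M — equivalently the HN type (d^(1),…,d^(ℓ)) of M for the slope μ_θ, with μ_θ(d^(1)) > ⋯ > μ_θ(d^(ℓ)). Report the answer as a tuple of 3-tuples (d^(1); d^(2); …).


Barcode: M ≅ I[1,1]^2, I[1,3]^2, I[3,3]^2. HN layers by μ_θ (3 steps, strictly decreasing):
  μ^(1)=19; μ^(2)=4; μ^(3)=-21

((0, 0, 4); (0, 2, 0); (4, 0, 0))


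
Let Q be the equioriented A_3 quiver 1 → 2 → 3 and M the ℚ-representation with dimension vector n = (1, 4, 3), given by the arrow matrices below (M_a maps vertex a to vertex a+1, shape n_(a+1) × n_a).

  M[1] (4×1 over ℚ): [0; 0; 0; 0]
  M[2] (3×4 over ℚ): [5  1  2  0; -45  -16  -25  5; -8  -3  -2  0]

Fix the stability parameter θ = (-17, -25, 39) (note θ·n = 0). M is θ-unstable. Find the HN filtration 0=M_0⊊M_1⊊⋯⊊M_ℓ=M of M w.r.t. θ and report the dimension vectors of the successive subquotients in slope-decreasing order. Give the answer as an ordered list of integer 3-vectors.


Via rank(M_{q-1}∘⋯∘M_p): M ≅ I[1,1], I[2,2], I[2,3]^3.
μ_θ-semistable layers: μ^(1)=39; μ^(2)=-17; μ^(3)=-25

((0, 0, 3); (1, 0, 0); (0, 4, 0))


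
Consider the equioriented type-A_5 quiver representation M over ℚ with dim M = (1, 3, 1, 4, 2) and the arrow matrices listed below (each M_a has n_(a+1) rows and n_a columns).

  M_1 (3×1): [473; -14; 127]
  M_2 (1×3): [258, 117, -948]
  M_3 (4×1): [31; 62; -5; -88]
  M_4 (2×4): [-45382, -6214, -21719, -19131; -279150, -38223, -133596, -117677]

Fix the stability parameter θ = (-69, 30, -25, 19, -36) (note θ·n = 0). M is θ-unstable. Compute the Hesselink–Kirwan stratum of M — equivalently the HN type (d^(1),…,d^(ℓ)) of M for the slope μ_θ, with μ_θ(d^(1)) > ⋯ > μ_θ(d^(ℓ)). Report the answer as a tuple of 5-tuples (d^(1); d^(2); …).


Via rank(M_{q-1}∘⋯∘M_p): M ≅ I[1,2], I[2,2], I[2,5], I[4,4]^2, I[4,5].
μ_θ-semistable layers: μ^(1)=30; μ^(2)=19; μ^(3)=-3; μ^(4)=-17/2; μ^(5)=-69

((0, 2, 0, 0, 0); (0, 0, 0, 2, 0); (0, 1, 1, 1, 1); (0, 0, 0, 1, 1); (1, 0, 0, 0, 0))


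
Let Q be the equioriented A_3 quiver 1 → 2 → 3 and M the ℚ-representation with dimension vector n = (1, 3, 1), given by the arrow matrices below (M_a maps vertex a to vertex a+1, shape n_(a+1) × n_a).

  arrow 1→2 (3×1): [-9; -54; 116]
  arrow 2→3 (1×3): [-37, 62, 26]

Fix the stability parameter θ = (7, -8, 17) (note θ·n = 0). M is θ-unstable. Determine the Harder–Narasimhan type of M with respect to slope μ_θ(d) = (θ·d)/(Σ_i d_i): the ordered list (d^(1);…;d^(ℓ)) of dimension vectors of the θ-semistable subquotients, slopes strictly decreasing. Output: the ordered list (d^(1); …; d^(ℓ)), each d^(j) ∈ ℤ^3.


Via rank(M_{q-1}∘⋯∘M_p): M ≅ I[1,3], I[2,2]^2.
μ_θ-semistable layers: μ^(1)=17; μ^(2)=-1/2; μ^(3)=-8

((0, 0, 1); (1, 1, 0); (0, 2, 0))


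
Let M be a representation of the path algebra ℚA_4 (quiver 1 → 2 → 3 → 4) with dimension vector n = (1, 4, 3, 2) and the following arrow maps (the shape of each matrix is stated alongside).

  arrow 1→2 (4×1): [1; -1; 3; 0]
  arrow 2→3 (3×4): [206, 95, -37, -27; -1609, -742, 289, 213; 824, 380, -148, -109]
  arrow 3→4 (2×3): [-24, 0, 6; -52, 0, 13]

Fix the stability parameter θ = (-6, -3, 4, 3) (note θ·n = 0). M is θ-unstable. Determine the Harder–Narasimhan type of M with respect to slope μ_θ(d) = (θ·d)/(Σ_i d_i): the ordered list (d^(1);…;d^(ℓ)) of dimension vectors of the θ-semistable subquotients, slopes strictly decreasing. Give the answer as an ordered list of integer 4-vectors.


Via rank(M_{q-1}∘⋯∘M_p): M ≅ I[1,2], I[2,3]^2, I[2,4], I[4,4].
μ_θ-semistable layers: μ^(1)=4; μ^(2)=7/2; μ^(3)=3; μ^(4)=-3; μ^(5)=-6

((0, 0, 2, 0); (0, 0, 1, 1); (0, 0, 0, 1); (0, 4, 0, 0); (1, 0, 0, 0))


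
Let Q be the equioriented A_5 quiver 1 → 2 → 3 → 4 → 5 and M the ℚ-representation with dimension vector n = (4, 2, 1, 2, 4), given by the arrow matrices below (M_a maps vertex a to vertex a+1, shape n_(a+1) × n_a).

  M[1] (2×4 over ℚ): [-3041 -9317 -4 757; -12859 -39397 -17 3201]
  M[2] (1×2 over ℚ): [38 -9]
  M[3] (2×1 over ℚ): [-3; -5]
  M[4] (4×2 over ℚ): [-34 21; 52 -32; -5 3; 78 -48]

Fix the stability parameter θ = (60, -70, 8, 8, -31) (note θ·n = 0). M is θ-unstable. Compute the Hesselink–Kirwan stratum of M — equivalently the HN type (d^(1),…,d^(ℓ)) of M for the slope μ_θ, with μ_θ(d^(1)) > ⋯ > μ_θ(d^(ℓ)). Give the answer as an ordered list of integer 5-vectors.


Interval decomposition of M: I[1,1]^2, I[1,2], I[1,5], I[4,5], I[5,5]^2.
HN type (ℓ=4): μ^(1)=60; μ^(2)=-5; μ^(3)=-23/2; μ^(4)=-31

((2, 0, 0, 0, 0); (2, 2, 1, 1, 1); (0, 0, 0, 1, 1); (0, 0, 0, 0, 2))


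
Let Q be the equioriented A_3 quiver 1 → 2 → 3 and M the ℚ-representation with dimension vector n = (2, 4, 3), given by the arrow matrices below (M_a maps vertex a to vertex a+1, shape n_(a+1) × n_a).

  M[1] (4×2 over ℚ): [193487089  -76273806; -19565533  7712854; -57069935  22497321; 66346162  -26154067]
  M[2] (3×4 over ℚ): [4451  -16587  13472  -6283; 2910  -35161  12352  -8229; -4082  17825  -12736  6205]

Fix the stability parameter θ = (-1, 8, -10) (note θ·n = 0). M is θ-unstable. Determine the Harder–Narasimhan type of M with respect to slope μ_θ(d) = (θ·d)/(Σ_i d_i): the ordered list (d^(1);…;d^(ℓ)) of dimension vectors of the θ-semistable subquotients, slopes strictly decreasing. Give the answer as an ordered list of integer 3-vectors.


Barcode: M ≅ I[1,3]^2, I[2,2]^2, I[3,3]. HN layers by μ_θ (3 steps, strictly decreasing):
  μ^(1)=8; μ^(2)=-1; μ^(3)=-10

((0, 2, 0); (2, 2, 2); (0, 0, 1))


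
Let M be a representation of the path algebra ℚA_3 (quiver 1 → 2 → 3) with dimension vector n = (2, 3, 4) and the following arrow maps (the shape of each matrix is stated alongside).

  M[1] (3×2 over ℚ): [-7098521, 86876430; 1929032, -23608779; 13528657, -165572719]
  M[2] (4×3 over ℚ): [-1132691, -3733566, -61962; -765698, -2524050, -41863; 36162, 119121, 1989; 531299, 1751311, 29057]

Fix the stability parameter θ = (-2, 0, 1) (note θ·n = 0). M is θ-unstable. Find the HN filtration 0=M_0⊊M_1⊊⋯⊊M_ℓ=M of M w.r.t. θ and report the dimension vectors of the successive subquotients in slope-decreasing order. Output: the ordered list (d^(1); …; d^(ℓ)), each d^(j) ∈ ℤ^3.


Barcode: M ≅ I[1,3]^2, I[2,3], I[3,3]. HN layers by μ_θ (3 steps, strictly decreasing):
  μ^(1)=1; μ^(2)=0; μ^(3)=-2

((0, 0, 4); (0, 3, 0); (2, 0, 0))


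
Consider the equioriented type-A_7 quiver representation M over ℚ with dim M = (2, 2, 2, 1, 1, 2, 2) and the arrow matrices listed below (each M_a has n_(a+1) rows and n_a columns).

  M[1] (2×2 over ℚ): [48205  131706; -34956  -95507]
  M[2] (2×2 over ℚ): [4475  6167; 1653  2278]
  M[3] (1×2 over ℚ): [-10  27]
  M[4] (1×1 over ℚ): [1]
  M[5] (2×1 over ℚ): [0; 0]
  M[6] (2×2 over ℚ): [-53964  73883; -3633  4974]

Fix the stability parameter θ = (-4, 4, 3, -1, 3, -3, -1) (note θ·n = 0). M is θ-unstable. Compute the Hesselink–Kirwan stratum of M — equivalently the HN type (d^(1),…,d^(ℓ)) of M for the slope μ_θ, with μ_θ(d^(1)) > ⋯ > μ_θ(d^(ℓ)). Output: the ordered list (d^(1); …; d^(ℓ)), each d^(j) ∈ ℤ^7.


Interval decomposition of M: I[1,3], I[1,5], I[6,7]^2.
HN type (ℓ=6): μ^(1)=7/2; μ^(2)=3; μ^(3)=2; μ^(4)=-1; μ^(5)=-3; μ^(6)=-4

((0, 1, 1, 0, 0, 0, 0); (0, 0, 0, 0, 1, 0, 0); (0, 1, 1, 1, 0, 0, 0); (0, 0, 0, 0, 0, 0, 2); (0, 0, 0, 0, 0, 2, 0); (2, 0, 0, 0, 0, 0, 0))


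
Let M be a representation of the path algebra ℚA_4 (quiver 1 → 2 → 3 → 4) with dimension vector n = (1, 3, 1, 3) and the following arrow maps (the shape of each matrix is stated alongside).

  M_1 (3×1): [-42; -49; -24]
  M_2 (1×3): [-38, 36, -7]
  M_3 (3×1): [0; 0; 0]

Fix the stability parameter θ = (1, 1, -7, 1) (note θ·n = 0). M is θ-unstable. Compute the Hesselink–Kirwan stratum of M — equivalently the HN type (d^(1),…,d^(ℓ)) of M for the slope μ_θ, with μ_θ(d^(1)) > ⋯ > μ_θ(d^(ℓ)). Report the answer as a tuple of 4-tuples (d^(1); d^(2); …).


Interval decomposition of M: I[1,2], I[2,2], I[2,3], I[4,4]^3.
HN type (ℓ=2): μ^(1)=1; μ^(2)=-3

((1, 2, 0, 3); (0, 1, 1, 0))


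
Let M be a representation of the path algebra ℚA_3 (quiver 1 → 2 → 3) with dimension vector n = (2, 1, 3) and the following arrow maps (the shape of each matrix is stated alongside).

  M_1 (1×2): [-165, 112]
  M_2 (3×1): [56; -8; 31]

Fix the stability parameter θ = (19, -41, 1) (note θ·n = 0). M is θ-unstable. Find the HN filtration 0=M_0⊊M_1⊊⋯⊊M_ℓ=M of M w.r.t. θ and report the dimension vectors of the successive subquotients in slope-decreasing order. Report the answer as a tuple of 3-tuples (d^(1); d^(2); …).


Via rank(M_{q-1}∘⋯∘M_p): M ≅ I[1,1], I[1,3], I[3,3]^2.
μ_θ-semistable layers: μ^(1)=19; μ^(2)=1; μ^(3)=-11

((1, 0, 0); (0, 0, 3); (1, 1, 0))


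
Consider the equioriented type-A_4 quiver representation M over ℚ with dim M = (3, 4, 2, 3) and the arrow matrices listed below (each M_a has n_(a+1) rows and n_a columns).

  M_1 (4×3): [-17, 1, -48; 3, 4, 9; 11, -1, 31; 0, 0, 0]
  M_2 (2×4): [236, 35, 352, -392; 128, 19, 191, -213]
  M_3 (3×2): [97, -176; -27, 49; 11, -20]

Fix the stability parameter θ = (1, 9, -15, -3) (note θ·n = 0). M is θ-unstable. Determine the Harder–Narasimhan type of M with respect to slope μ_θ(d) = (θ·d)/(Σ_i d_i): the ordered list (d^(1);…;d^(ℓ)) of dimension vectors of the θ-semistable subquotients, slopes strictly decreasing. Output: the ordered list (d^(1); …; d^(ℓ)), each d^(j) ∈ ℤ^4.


Interval decomposition of M: I[1,2], I[1,4]^2, I[2,2], I[4,4].
HN type (ℓ=4): μ^(1)=9; μ^(2)=1; μ^(3)=-2; μ^(4)=-3

((0, 2, 0, 0); (1, 0, 0, 0); (2, 2, 2, 2); (0, 0, 0, 1))


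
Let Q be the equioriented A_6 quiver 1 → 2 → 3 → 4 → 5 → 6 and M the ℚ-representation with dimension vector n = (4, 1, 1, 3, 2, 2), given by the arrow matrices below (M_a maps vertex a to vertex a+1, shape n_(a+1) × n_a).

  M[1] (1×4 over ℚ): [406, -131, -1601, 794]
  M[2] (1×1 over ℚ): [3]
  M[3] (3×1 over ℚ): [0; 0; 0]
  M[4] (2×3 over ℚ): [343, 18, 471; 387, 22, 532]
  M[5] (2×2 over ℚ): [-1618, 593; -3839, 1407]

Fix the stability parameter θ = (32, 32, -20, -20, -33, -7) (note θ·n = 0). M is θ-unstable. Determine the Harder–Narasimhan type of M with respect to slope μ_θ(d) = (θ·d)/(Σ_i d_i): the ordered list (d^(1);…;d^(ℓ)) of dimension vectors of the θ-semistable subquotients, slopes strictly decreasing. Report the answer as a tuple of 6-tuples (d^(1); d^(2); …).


Interval decomposition of M: I[1,1]^3, I[1,3], I[4,4], I[4,6]^2.
HN type (ℓ=5): μ^(1)=32; μ^(2)=44/3; μ^(3)=-7; μ^(4)=-20; μ^(5)=-53/2

((3, 0, 0, 0, 0, 0); (1, 1, 1, 0, 0, 0); (0, 0, 0, 0, 0, 2); (0, 0, 0, 1, 0, 0); (0, 0, 0, 2, 2, 0))


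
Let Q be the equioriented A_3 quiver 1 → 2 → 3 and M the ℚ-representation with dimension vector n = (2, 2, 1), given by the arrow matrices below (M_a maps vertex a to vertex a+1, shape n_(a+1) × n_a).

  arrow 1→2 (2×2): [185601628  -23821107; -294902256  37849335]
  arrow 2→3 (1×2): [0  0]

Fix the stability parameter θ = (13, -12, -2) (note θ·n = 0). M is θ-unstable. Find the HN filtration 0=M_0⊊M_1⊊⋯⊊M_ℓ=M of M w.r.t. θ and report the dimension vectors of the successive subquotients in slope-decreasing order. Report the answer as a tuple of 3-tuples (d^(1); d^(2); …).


Interval decomposition of M: I[1,2]^2, I[3,3].
HN type (ℓ=2): μ^(1)=1/2; μ^(2)=-2

((2, 2, 0); (0, 0, 1))


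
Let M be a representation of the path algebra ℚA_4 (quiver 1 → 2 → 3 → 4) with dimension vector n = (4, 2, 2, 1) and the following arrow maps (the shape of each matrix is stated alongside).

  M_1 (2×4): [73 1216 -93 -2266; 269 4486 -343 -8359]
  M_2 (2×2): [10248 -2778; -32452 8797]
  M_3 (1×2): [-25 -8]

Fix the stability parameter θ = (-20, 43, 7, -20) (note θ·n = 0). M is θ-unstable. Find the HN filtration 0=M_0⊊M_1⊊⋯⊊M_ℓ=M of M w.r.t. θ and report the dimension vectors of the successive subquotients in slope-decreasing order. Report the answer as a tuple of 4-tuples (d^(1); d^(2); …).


Via rank(M_{q-1}∘⋯∘M_p): M ≅ I[1,1]^2, I[1,2], I[1,4], I[3,3].
μ_θ-semistable layers: μ^(1)=43; μ^(2)=10; μ^(3)=7; μ^(4)=-20

((0, 1, 0, 0); (0, 1, 1, 1); (0, 0, 1, 0); (4, 0, 0, 0))


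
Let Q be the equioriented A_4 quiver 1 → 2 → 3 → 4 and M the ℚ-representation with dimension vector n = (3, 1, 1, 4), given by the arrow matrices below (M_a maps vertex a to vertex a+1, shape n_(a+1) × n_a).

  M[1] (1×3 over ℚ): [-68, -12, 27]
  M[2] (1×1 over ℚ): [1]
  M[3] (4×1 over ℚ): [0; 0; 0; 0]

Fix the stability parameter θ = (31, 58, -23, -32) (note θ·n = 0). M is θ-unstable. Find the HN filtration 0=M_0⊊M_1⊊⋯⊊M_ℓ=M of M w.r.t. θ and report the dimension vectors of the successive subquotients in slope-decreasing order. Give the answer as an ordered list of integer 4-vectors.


Interval decomposition of M: I[1,1]^2, I[1,3], I[4,4]^4.
HN type (ℓ=3): μ^(1)=31; μ^(2)=22; μ^(3)=-32

((2, 0, 0, 0); (1, 1, 1, 0); (0, 0, 0, 4))


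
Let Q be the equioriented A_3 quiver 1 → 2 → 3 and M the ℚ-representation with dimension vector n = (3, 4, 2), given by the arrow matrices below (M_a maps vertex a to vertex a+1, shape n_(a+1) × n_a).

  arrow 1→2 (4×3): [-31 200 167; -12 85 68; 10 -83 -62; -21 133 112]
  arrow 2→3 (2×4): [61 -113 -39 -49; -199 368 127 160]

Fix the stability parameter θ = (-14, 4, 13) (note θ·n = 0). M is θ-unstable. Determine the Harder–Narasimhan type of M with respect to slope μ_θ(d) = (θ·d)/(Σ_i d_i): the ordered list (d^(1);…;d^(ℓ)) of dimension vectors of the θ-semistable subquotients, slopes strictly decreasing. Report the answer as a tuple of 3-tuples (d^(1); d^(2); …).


Via rank(M_{q-1}∘⋯∘M_p): M ≅ I[1,2], I[1,3]^2, I[2,2].
μ_θ-semistable layers: μ^(1)=13; μ^(2)=4; μ^(3)=-14

((0, 0, 2); (0, 4, 0); (3, 0, 0))


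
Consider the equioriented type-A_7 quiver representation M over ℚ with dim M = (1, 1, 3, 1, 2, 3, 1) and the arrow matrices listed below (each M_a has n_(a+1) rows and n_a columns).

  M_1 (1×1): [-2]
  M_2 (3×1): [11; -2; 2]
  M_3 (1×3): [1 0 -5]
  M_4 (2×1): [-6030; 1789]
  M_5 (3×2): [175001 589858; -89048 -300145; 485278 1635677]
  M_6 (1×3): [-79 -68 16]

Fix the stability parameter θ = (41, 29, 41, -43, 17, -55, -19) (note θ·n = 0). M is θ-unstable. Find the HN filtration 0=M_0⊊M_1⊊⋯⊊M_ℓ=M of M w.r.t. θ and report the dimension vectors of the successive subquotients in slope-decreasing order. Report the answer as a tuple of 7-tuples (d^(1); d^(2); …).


Interval decomposition of M: I[1,6], I[3,3]^2, I[5,7], I[6,6].
HN type (ℓ=4): μ^(1)=41; μ^(2)=5; μ^(3)=-19; μ^(4)=-55

((0, 0, 2, 0, 0, 0, 0); (1, 1, 1, 1, 1, 1, 0); (0, 0, 0, 0, 1, 1, 1); (0, 0, 0, 0, 0, 1, 0))


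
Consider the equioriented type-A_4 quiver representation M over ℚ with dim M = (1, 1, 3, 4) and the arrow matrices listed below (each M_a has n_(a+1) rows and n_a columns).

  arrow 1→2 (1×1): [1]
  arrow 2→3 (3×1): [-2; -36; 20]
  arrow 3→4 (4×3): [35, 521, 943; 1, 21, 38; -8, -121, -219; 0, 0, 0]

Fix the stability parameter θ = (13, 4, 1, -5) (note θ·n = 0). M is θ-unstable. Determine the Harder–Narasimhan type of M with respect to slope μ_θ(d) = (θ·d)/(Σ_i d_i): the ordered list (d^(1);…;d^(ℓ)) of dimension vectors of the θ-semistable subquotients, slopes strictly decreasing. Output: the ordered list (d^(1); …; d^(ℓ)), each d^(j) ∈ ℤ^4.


Interval decomposition of M: I[1,4], I[3,4]^2, I[4,4].
HN type (ℓ=3): μ^(1)=13/4; μ^(2)=-2; μ^(3)=-5

((1, 1, 1, 1); (0, 0, 2, 2); (0, 0, 0, 1))
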